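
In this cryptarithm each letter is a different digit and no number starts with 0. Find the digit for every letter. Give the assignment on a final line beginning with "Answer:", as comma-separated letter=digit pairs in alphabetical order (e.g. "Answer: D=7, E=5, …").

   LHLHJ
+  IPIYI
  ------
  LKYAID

Step 1. [L] adding two 5-digit numbers gives at most 5+1 digits, and here it does — L is that final carry and must be 1 ⇒ L=1.
Step 2. [col 1: J + I ≡ D (mod 10)] several values work for D in column 1 (J + I ≡ D (mod 10), carry-in 0); try D=4. So D=4.
Step 3. [col 1: J + I ≡ D (mod 10)] several values work for J in column 1 (J + I ≡ D (mod 10), carry-in 0); try J=6 ⇒ J=6.
Step 4. [col 1: J + I ≡ D (mod 10)] column 1 reads J+I+carry(0)=D with J=6, D=4; with digits 1,4,6 already taken and all letters distinct, the only value for I is 8 ⇒ I=8.
Step 5. [col 2: H + Y ≡ I (mod 10)] several values work for H in column 2 (H + Y ≡ I (mod 10), carry-in 1); try H=5, so H=5.
Step 6. [col 2: H + Y ≡ I (mod 10)] in column 2 we have H+Y≡I with carry-in 1; given H=5, I=8 and digits 1,4,5,6,8 already taken and all letters distinct, that pins Y to 2. So Y=2.
Step 7. [col 3: L + I ≡ A (mod 10)] column 3 reads L+I+carry(0)=A with L=1, I=8; with digits 1,2,4,5,6,8 already taken and all letters distinct, the only value for A is 9 ⇒ A=9.
Step 8. [col 4: H + P ≡ Y (mod 10)] in column 4 we have H+P≡Y with carry-in 0; given H=5, Y=2 and digits 1,2,4,5,6,8,9 already taken and all letters distinct, that pins P to 7 ⇒ P=7.
Step 9. [col 5: L + I ≡ K (mod 10)] column 5 reads L+I+carry(1)=K with L=1, I=8; with digits 1,2,4,5,6,7,8,9 already taken and all letters distinct, the only value for K is 0. So K=0.

Answer: A=9, D=4, H=5, I=8, J=6, K=0, L=1, P=7, Y=2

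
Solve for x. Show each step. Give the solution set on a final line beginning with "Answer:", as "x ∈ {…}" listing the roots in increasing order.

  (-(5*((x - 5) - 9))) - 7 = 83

Step 1. [(-(5*((x - 5) - 9))) - 7 = 83] the outer -7 inverts by adding 7, so sub: -(5*((x - 5) - 9)) = 90.
Step 2. [-(5*((x - 5) - 9)) = 90] LHS negated; negate both sides, so neg: 5*((x - 5) - 9) = -90.
Step 3. [5*((x - 5) - 9) = -90] divide by the outer 5 ⇒ div: (x - 5) - 9 = -18.
Step 4. [(x - 5) - 9 = -18] peel the -9: add 9 from each side. So sub: x - 5 = -9.
Step 5. [x - 5 = -9] peel the -5: add 5 from each side ⇒ sub: x = -4.

Answer: x ∈ {-4}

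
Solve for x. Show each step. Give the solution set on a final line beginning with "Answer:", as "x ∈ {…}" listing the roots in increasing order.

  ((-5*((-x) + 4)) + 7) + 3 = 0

Step 1. [((-5*((-x) + 4)) + 7) + 3 = 0] peel the +3: subtract 3 from each side. So sub: (-5*((-x) + 4)) + 7 = -3.
Step 2. [(-5*((-x) + 4)) + 7 = -3] subtract 7: x sits inside (… + 7). So sub: -5*((-x) + 4) = -10.
Step 3. [-5*((-x) + 4) = -10] leading coefficient -5: divide by -5. So div: (-x) + 4 = 2.
Step 4. [(-x) + 4 = 2] the outer +4 inverts by subtracting 4. So sub: -x = -2.
Step 5. [-x = -2] flip signs both sides ⇒ neg: x = 2.

Answer: x ∈ {2}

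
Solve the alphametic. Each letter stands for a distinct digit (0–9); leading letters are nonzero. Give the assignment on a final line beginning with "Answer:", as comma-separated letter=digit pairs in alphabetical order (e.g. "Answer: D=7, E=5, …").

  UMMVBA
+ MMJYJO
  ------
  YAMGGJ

Step 1. [col 1: A + O ≡ J (mod 10)] several values work for O in column 1 (A + O ≡ J (mod 10), carry-in 0); try O=6 ⇒ O=6.
Step 2. [col 1: A + O ≡ J (mod 10)] column 1 (A + O ≡ J (mod 10), carry-in 0) doesn't pin J yet; pick J=0 and continue, so J=0.
Step 3. [col 1: A + O ≡ J (mod 10)] from column 1 (O=6, J=0, carry-in 0, digits 0,6 already taken and all letters distinct): A must equal 4, so A=4.
Step 4. [col 2: B + J ≡ G (mod 10)] several values work for B in column 2 (B + J ≡ G (mod 10), carry-in 1); try B=7, so B=7.
Step 5. [col 2: B + J ≡ G (mod 10)] column 2: given B=7, J=0, carry-in 1, and digits 0,4,6,7 already taken and all letters distinct, B+J≡G (mod 10) forces G=8, so G=8.
Step 6. [col 3: V + Y ≡ G (mod 10)] no forcing yet in column 3 (carry-in 0); Y=3 is free and consistent — try it ⇒ Y=3.
Step 7. [col 3: V + Y ≡ G (mod 10)] in column 3 we have V+Y≡G with carry-in 0; given Y=3, G=8 and digits 0,3,4,6,7,8 already taken and all letters distinct, that pins V to 5, so V=5.
Step 8. [col 4: M + J ≡ M (mod 10)] several values work for M in column 4 (M + J ≡ M (mod 10), carry-in 0); try M=2. So M=2.
Step 9. [col 6: U + M ≡ Y (mod 10)] column 6: given M=2, Y=3, carry-in 0, and digits 0,2,3,4,5,6,7,8 already taken and all letters distinct, U+M≡Y (mod 10) forces U=1 ⇒ U=1.

Answer: A=4, B=7, G=8, J=0, M=2, O=6, U=1, V=5, Y=3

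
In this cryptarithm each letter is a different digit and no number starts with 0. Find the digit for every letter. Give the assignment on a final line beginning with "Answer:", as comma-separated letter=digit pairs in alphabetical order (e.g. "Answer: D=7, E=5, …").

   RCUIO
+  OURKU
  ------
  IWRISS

Step 1. [col 1: O + U ≡ S (mod 10)] O=9 is one option consistent with column 1 (O + U ≡ S (mod 10), carry-in 0) — take it. So O=9.
Step 2. [I] the sum has 6 digits but both addends have 5; that extra leading digit I is the final carry, namely 1, so I=1.
Step 3. [col 1: O + U ≡ S (mod 10)] U=3 is one option consistent with column 1 (O + U ≡ S (mod 10), carry-in 0) — take it. So U=3.
Step 4. [col 1: O + U ≡ S (mod 10)] from column 1 (O=9, U=3, carry-in 0, digits 1,3,9 already taken and all letters distinct): S must equal 2, so S=2.
Step 5. [col 2: I + K ≡ S (mod 10)] from column 2 (I=1, S=2, carry-in 1, digits 1,2,3,9 already taken and all letters distinct): K must equal 0, so K=0.
Step 6. [col 3: U + R ≡ I (mod 10)] column 3: given U=3, I=1, carry-in 0, and digits 0,1,2,3,9 already taken and all letters distinct, U+R≡I (mod 10) forces R=8, so R=8.
Step 7. [col 4: C + U ≡ R (mod 10)] in column 4 we have C+U≡R with carry-in 1; given U=3, R=8 and digits 0,1,2,3,8,9 already taken and all letters distinct, that pins C to 4. So C=4.
Step 8. [col 5: R + O ≡ W (mod 10)] column 5: given R=8, O=9, carry-in 0, and digits 0,1,2,3,4,8,9 already taken and all letters distinct, R+O≡W (mod 10) forces W=7, so W=7.

Answer: C=4, I=1, K=0, O=9, R=8, S=2, U=3, W=7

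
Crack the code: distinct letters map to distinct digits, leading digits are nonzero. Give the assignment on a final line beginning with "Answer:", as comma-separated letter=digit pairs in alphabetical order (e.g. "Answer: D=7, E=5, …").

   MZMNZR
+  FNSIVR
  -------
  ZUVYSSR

Step 1. [Z] Z is the leading digit of a 7-digit sum of two 6-digit numbers; the final carry is exactly 1 ⇒ Z=1.
Step 2. [col 1: R + R ≡ R (mod 10)] in column 1 we have R+R≡R with carry-in 0; given nothing yet and digits 1 already taken and all letters distinct, that pins R to 0, so R=0.
Step 3. [col 2: Z + V ≡ S (mod 10)] several values work for S in column 2 (Z + V ≡ S (mod 10), carry-in 0); try S=9 ⇒ S=9.
Step 4. [col 2: Z + V ≡ S (mod 10)] in column 2 we have Z+V≡S with carry-in 0; given Z=1, S=9 and digits 0,1,9 already taken and all letters distinct, that pins V to 8 ⇒ V=8.
Step 5. [col 3: N + I ≡ S (mod 10)] column 3 (N + I ≡ S (mod 10), carry-in 0) doesn't pin N yet; pick N=6 and continue, so N=6.
Step 6. [col 3: N + I ≡ S (mod 10)] from column 3 (N=6, S=9, carry-in 0, digits 0,1,6,8,9 already taken and all letters distinct): I must equal 3, so I=3.
Step 7. [col 4: M + S ≡ Y (mod 10)] in column 4 we have M+S≡Y with carry-in 0; given S=9 and digits 0,1,3,6,8,9 already taken and all letters distinct, that pins Y to 4 ⇒ Y=4.
Step 8. [col 4: M + S ≡ Y (mod 10)] column 4: given S=9, Y=4, carry-in 0, and digits 0,1,3,4,6,8,9 already taken and all letters distinct, M+S≡Y (mod 10) forces M=5 ⇒ M=5.
Step 9. [col 6: M + F ≡ U (mod 10)] no forcing yet in column 6 (carry-in 0); F=7 is free and consistent — try it, so F=7.
Step 10. [col 6: M + F ≡ U (mod 10)] column 6: given M=5, F=7, carry-in 0, and digits 0,1,3,4,5,6,7,8,9 already taken and all letters distinct, M+F≡U (mod 10) forces U=2. So U=2.

Answer: F=7, I=3, M=5, N=6, R=0, S=9, U=2, V=8, Y=4, Z=1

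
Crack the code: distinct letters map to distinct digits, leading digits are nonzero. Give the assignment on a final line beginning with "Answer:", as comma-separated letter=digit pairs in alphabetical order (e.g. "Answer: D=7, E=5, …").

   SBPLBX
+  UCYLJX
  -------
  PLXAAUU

Step 1. [col 1: X + X ≡ U (mod 10)] column 1 (X + X ≡ U (mod 10), carry-in 0) doesn't pin X yet; pick X=4 and continue, so X=4.
Step 2. [P] adding two 6-digit numbers gives at most 6+1 digits, and here it does — P is that final carry and must be 1, so P=1.
Step 3. [col 1: X + X ≡ U (mod 10)] column 1: given X=4, carry-in 0, and digits 1,4 already taken and all letters distinct, X+X≡U (mod 10) forces U=8. So U=8.
Step 4. [col 2: B + J ≡ U (mod 10)] no forcing yet in column 2 (carry-in 0); B=5 is free and consistent — try it, so B=5.
Step 5. [col 2: B + J ≡ U (mod 10)] in column 2 we have B+J≡U with carry-in 0; given B=5, U=8 and digits 1,4,5,8 already taken and all letters distinct, that pins J to 3, so J=3.
Step 6. [col 3: L + L ≡ A (mod 10)] in column 3 we have L+L≡A with carry-in 0; given nothing yet and digits 1,3,4,5,8 already taken and all letters distinct, that pins L to 6, so L=6.
Step 7. [col 3: L + L ≡ A (mod 10)] in column 3 we have L+L≡A with carry-in 0; given L=6 and digits 1,3,4,5,6,8 already taken and all letters distinct, that pins A to 2, so A=2.
Step 8. [col 4: P + Y ≡ A (mod 10)] from column 4 (P=1, A=2, carry-in 1, digits 1,2,3,4,5,6,8 already taken and all letters distinct): Y must equal 0. So Y=0.
Step 9. [col 5: B + C ≡ X (mod 10)] column 5 reads B+C+carry(0)=X with B=5, X=4; with digits 0,1,2,3,4,5,6,8 already taken and all letters distinct, the only value for C is 9 ⇒ C=9.
Step 10. [col 6: S + U ≡ L (mod 10)] column 6: given U=8, L=6, carry-in 1, and digits 0,1,2,3,4,5,6,8,9 already taken and all letters distinct, S+U≡L (mod 10) forces S=7, so S=7.

Answer: A=2, B=5, C=9, J=3, L=6, P=1, S=7, U=8, X=4, Y=0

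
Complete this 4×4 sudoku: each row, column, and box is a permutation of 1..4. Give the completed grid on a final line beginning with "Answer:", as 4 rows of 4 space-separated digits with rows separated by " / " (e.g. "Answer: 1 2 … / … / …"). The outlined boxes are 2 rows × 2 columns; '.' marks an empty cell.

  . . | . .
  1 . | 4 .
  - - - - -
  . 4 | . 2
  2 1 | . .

Step 1. [r2c4∈{3}] only 3 remains possible at r2c4, so r2c4=3.
Step 2. [r1c2∈{2,3}] r1c2 is the only open cell in col 2 admitting 3. So r1c2=3.
Step 3. [r3c3∈{1,3}] across row 3, 1 lands solely at r3c3, so r3c3=1.
Step 4. [r4c4∈{4}] r4c4's peers cover all but 4. So r4c4=4.
Step 5. [r1c3∈{2}] only 2 remains possible at r1c3, so r1c3=2.
Step 6. [r3c1∈{3}] r3c1 is down to just 3 ⇒ r3c1=3.
Step 7. [r1c4∈{1}] r1c4 has the single candidate 1 ⇒ r1c4=1.
Step 8. [r1c1∈{4}] nothing but 4 survives at r1c1, so r1c1=4.
Step 9. [r4c3∈{3}] r4c3's peers cover all but 3. So r4c3=3.
Step 10. [r2c2∈{2}] nothing but 2 survives at r2c2, so r2c2=2.

Answer: 4 3 2 1 / 1 2 4 3 / 3 4 1 2 / 2 1 3 4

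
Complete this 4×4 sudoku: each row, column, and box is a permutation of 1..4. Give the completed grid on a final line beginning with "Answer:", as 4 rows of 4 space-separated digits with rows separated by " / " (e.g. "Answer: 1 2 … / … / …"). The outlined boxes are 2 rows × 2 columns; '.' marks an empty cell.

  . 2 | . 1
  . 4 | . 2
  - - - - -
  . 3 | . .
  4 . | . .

Step 1. [r2c3∈{3}] r2c3 is down to just 3 ⇒ r2c3=3.
Step 2. [r4c3∈{1,2}] in row 4, 2 fits only at r4c3 ⇒ r4c3=2.
Step 3. [r3c3∈{1,4}] 1 has one home in col 3: r3c3. So r3c3=1.
Step 4. [r4c2∈{1}] r4c2 is down to just 1, so r4c2=1.
Step 5. [r1c1∈{3}] r1c1's peers cover all but 3, so r1c1=3.
Step 6. [r1c3∈{4}] nothing but 4 survives at r1c3 ⇒ r1c3=4.
Step 7. [r3c1∈{2}] only 2 remains possible at r3c1. So r3c1=2.
Step 8. [r2c1∈{1}] r2c1 is down to just 1, so r2c1=1.
Step 9. [r3c4∈{4}] only 4 remains possible at r3c4 ⇒ r3c4=4.
Step 10. [r4c4∈{3}] r4c4's peers cover all but 3 ⇒ r4c4=3.

Answer: 3 2 4 1 / 1 4 3 2 / 2 3 1 4 / 4 1 2 3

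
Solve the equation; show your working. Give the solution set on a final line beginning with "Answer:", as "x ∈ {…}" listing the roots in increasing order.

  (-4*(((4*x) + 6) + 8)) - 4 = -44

Step 1. [(-4*(((4*x) + 6) + 8)) - 4 = -44] peel the -4: add 4 from each side. So sub: -4*(((4*x) + 6) + 8) = -40.
Step 2. [-4*(((4*x) + 6) + 8) = -40] leading coefficient -4: divide by -4 ⇒ div: ((4*x) + 6) + 8 = 10.
Step 3. [((4*x) + 6) + 8 = 10] the outer +8 inverts by subtracting 8 ⇒ sub: (4*x) + 6 = 2.
Step 4. [(4*x) + 6 = 2] subtract 6: x sits inside (… + 6). So sub: 4*x = -4.
Step 5. [4*x = -4] LHS = 4·(…); ÷4 both sides. So div: x = -1.

Answer: x ∈ {-1}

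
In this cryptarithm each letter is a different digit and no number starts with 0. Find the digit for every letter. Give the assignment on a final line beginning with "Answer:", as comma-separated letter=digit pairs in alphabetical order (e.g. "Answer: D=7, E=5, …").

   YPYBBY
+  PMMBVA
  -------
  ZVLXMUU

Step 1. [col 1: Y + A ≡ U (mod 10)] several values work for A in column 1 (Y + A ≡ U (mod 10), carry-in 0); try A=5, so A=5.
Step 2. [col 1: Y + A ≡ U (mod 10)] column 1 (Y + A ≡ U (mod 10), carry-in 0) doesn't pin Y yet; pick Y=4 and continue ⇒ Y=4.
Step 3. [col 1: Y + A ≡ U (mod 10)] column 1: given Y=4, A=5, carry-in 0, and digits 4,5 already taken and all letters distinct, Y+A≡U (mod 10) forces U=9, so U=9.
Step 4. [Z] the sum has 7 digits but both addends have 6; that extra leading digit Z is the final carry, namely 1, so Z=1.
Step 5. [col 2: B + V ≡ U (mod 10)] column 2 (B + V ≡ U (mod 10), carry-in 0) doesn't pin B yet; pick B=6 and continue, so B=6.
Step 6. [col 2: B + V ≡ U (mod 10)] from column 2 (B=6, U=9, carry-in 0, digits 1,4,5,6,9 already taken and all letters distinct): V must equal 3. So V=3.
Step 7. [col 3: B + B ≡ M (mod 10)] from column 3 (B=6, carry-in 0, digits 1,3,4,5,6,9 already taken and all letters distinct): M must equal 2 ⇒ M=2.
Step 8. [col 4: Y + M ≡ X (mod 10)] in column 4 we have Y+M≡X with carry-in 1; given Y=4, M=2 and digits 1,2,3,4,5,6,9 already taken and all letters distinct, that pins X to 7. So X=7.
Step 9. [col 5: P + M ≡ L (mod 10)] in column 5 we have P+M≡L with carry-in 0; given M=2 and digits 1,2,3,4,5,6,7,9 already taken and all letters distinct, that pins L to 0 ⇒ L=0.
Step 10. [col 5: P + M ≡ L (mod 10)] column 5 reads P+M+carry(0)=L with M=2, L=0; with digits 0,1,2,3,4,5,6,7,9 already taken and all letters distinct, the only value for P is 8 ⇒ P=8.

Answer: A=5, B=6, L=0, M=2, P=8, U=9, V=3, X=7, Y=4, Z=1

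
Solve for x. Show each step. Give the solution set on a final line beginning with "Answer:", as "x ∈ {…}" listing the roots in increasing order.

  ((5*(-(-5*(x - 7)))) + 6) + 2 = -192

Step 1. [((5*(-(-5*(x - 7)))) + 6) + 2 = -192] +2 is outermost — subtract 2 both sides ⇒ sub: (5*(-(-5*(x - 7)))) + 6 = -194.
Step 2. [(5*(-(-5*(x - 7)))) + 6 = -194] the outer +6 inverts by subtracting 6. So sub: 5*(-(-5*(x - 7))) = -200.
Step 3. [5*(-(-5*(x - 7))) = -200] 5·(inner) — divide through by 5 ⇒ div: -(-5*(x - 7)) = -40.
Step 4. [-(-5*(x - 7)) = -40] LHS negated; negate both sides ⇒ neg: -5*(x - 7) = 40.
Step 5. [-5*(x - 7) = 40] -5 out front; divide by -5 ⇒ div: x - 7 = -8.
Step 6. [x - 7 = -8] the outer -7 inverts by adding 7. So sub: x = -1.

Answer: x ∈ {-1}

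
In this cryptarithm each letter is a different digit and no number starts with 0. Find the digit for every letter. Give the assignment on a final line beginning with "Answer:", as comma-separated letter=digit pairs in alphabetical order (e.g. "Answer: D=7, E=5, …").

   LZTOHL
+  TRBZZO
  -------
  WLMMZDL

Step 1. [W] adding two 6-digit numbers gives at most 6+1 digits, and here it does — W is that final carry and must be 1. So W=1.
Step 2. [col 1: L + O ≡ L (mod 10)] column 1 reads L+O+carry(0)=L with nothing yet; with digits 1 already taken and all letters distinct, the only value for O is 0. So O=0.
Step 3. [col 1: L + O ≡ L (mod 10)] no forcing yet in column 1 (carry-in 0); L=3 is free and consistent — try it, so L=3.
Step 4. [col 2: H + Z ≡ D (mod 10)] column 2 (H + Z ≡ D (mod 10), carry-in 0) doesn't pin Z yet; pick Z=6 and continue, so Z=6.
Step 5. [col 2: H + Z ≡ D (mod 10)] column 2 (H + Z ≡ D (mod 10), carry-in 0) doesn't pin H yet; pick H=2 and continue, so H=2.
Step 6. [col 2: H + Z ≡ D (mod 10)] from column 2 (H=2, Z=6, carry-in 0, digits 0,1,2,3,6 already taken and all letters distinct): D must equal 8 ⇒ D=8.
Step 7. [col 4: T + B ≡ M (mod 10)] column 4 (T + B ≡ M (mod 10), carry-in 0) doesn't pin B yet; pick B=5 and continue, so B=5.
Step 8. [col 4: T + B ≡ M (mod 10)] M=4 is one option consistent with column 4 (T + B ≡ M (mod 10), carry-in 0) — take it. So M=4.
Step 9. [col 4: T + B ≡ M (mod 10)] in column 4 we have T+B≡M with carry-in 0; given B=5, M=4 and digits 0,1,2,3,4,5,6,8 already taken and all letters distinct, that pins T to 9 ⇒ T=9.
Step 10. [col 5: Z + R ≡ M (mod 10)] column 5 reads Z+R+carry(1)=M with Z=6, M=4; with digits 0,1,2,3,4,5,6,8,9 already taken and all letters distinct, the only value for R is 7 ⇒ R=7.

Answer: B=5, D=8, H=2, L=3, M=4, O=0, R=7, T=9, W=1, Z=6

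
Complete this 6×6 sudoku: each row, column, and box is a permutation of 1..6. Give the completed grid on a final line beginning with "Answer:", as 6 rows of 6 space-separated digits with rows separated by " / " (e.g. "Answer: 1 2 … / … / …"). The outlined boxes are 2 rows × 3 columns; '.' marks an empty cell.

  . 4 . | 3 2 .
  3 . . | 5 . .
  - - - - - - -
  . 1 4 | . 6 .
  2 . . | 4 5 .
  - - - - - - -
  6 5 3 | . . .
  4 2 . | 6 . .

Step 1. [r5c4∈{1,2}] across col 4, 1 lands solely at r5c4, so r5c4=1.
Step 2. [r2c5∈{1,4}] r2c5 is the only open cell in col 5 admitting 1 ⇒ r2c5=1.
Step 3. [r2c2∈{6}] r2c2's peers cover all but 6 ⇒ r2c2=6.
Step 4. [r3c6∈{2,3}] 3 has one home in row 3: r3c6 ⇒ r3c6=3.
Step 5. [r1c3∈{1,5}] across col 3, 5 lands solely at r1c3, so r1c3=5.
Step 6. [r5c5∈{4}] nothing but 4 survives at r5c5. So r5c5=4.
Step 7. [r1c1∈{1}] r1c1 is down to just 1, so r1c1=1.
Step 8. [r2c3∈{2}] r2c3 is down to just 2 ⇒ r2c3=2.
Step 9. [r6c6∈{5}] r6c6 has the single candidate 5, so r6c6=5.
Step 10. [r6c3∈{1}] r6c3 has the single candidate 1. So r6c3=1.
Step 11. [r3c1∈{5}] only 5 remains possible at r3c1, so r3c1=5.
Step 12. [r1c6∈{6}] r1c6 has the single candidate 6 ⇒ r1c6=6.
Step 13. [r5c6∈{2}] r5c6's peers cover all but 2. So r5c6=2.
Step 14. [r2c6∈{4}] r2c6's peers cover all but 4 ⇒ r2c6=4.
Step 15. [r3c4∈{2}] r3c4's peers cover all but 2. So r3c4=2.
Step 16. [r6c5∈{3}] r6c5's peers cover all but 3. So r6c5=3.
Step 17. [r4c6∈{1}] nothing but 1 survives at r4c6 ⇒ r4c6=1.
Step 18. [r4c3∈{6}] r4c3's peers cover all but 6. So r4c3=6.
Step 19. [r4c2∈{3}] r4c2 has the single candidate 3, so r4c2=3.

Answer: 1 4 5 3 2 6 / 3 6 2 5 1 4 / 5 1 4 2 6 3 / 2 3 6 4 5 1 / 6 5 3 1 4 2 / 4 2 1 6 3 5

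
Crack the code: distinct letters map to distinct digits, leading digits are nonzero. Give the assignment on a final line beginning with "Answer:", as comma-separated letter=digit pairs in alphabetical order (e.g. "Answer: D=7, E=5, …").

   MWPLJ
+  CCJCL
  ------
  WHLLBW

Step 1. [col 1: J + L ≡ W (mod 10)] several values work for W in column 1 (J + L ≡ W (mod 10), carry-in 0); try W=1. So W=1.
Step 2. [col 1: J + L ≡ W (mod 10)] column 1 (J + L ≡ W (mod 10), carry-in 0) doesn't pin J yet; pick J=3 and continue ⇒ J=3.
Step 3. [col 1: J + L ≡ W (mod 10)] from column 1 (J=3, W=1, carry-in 0, digits 1,3 already taken and all letters distinct): L must equal 8 ⇒ L=8.
Step 4. [col 2: L + C ≡ B (mod 10)] no forcing yet in column 2 (carry-in 1); C=7 is free and consistent — try it, so C=7.
Step 5. [col 2: L + C ≡ B (mod 10)] from column 2 (L=8, C=7, carry-in 1, digits 1,3,7,8 already taken and all letters distinct): B must equal 6, so B=6.
Step 6. [col 3: P + J ≡ L (mod 10)] column 3 reads P+J+carry(1)=L with J=3, L=8; with digits 1,3,6,7,8 already taken and all letters distinct, the only value for P is 4 ⇒ P=4.
Step 7. [col 5: M + C ≡ H (mod 10)] column 5 (M + C ≡ H (mod 10), carry-in 0) doesn't pin M yet; pick M=5 and continue. So M=5.
Step 8. [col 5: M + C ≡ H (mod 10)] column 5 reads M+C+carry(0)=H with M=5, C=7; with digits 1,3,4,5,6,7,8 already taken and all letters distinct, the only value for H is 2 ⇒ H=2.

Answer: B=6, C=7, H=2, J=3, L=8, M=5, P=4, W=1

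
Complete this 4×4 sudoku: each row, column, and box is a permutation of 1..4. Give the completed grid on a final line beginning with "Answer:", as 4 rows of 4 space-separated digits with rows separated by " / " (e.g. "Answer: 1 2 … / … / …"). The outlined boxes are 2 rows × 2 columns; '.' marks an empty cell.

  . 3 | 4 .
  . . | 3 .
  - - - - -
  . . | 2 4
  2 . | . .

Step 1. [r1c1∈{1}] nothing but 1 survives at r1c1. So r1c1=1.
Step 2. [r4c2∈{1,4}] across row 4, 4 lands solely at r4c2. So r4c2=4.
Step 3. [r2c4∈{1,2}] row 2 places 1 nowhere but r2c4 ⇒ r2c4=1.
Step 4. [r4c4∈{3}] r4c4 has the single candidate 3, so r4c4=3.
Step 5. [r4c3∈{1}] only 1 remains possible at r4c3. So r4c3=1.
Step 6. [r2c2∈{2}] only 2 remains possible at r2c2, so r2c2=2.
Step 7. [r3c2∈{1}] r3c2 is down to just 1 ⇒ r3c2=1.
Step 8. [r3c1∈{3}] r3c1 has the single candidate 3, so r3c1=3.
Step 9. [r1c4∈{2}] only 2 remains possible at r1c4. So r1c4=2.
Step 10. [r2c1∈{4}] only 4 remains possible at r2c1 ⇒ r2c1=4.

Answer: 1 3 4 2 / 4 2 3 1 / 3 1 2 4 / 2 4 1 3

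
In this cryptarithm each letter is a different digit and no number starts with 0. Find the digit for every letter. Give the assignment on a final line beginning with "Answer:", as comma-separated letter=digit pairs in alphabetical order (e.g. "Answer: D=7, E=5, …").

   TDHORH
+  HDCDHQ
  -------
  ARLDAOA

Step 1. [col 1: H + Q ≡ A (mod 10)] column 1 (H + Q ≡ A (mod 10), carry-in 0) doesn't pin Q yet; pick Q=9 and continue. So Q=9.
Step 2. [col 1: H + Q ≡ A (mod 10)] column 1 (H + Q ≡ A (mod 10), carry-in 0) doesn't pin A yet; pick A=1 and continue, so A=1.
Step 3. [col 1: H + Q ≡ A (mod 10)] in column 1 we have H+Q≡A with carry-in 0; given Q=9, A=1 and digits 1,9 already taken and all letters distinct, that pins H to 2. So H=2.
Step 4. [col 2: R + H ≡ O (mod 10)] several values work for O in column 2 (R + H ≡ O (mod 10), carry-in 1); try O=3, so O=3.
Step 5. [col 2: R + H ≡ O (mod 10)] column 2: given H=2, O=3, carry-in 1, and digits 1,2,3,9 already taken and all letters distinct, R+H≡O (mod 10) forces R=0 ⇒ R=0.
Step 6. [col 3: O + D ≡ A (mod 10)] from column 3 (O=3, A=1, carry-in 0, digits 0,1,2,3,9 already taken and all letters distinct): D must equal 8, so D=8.
Step 7. [col 4: H + C ≡ D (mod 10)] column 4: given H=2, D=8, carry-in 1, and digits 0,1,2,3,8,9 already taken and all letters distinct, H+C≡D (mod 10) forces C=5. So C=5.
Step 8. [col 5: D + D ≡ L (mod 10)] column 5 reads D+D+carry(0)=L with D=8; with digits 0,1,2,3,5,8,9 already taken and all letters distinct, the only value for L is 6 ⇒ L=6.
Step 9. [col 6: T + H ≡ R (mod 10)] in column 6 we have T+H≡R with carry-in 1; given H=2, R=0 and digits 0,1,2,3,5,6,8,9 already taken and all letters distinct, that pins T to 7. So T=7.

Answer: A=1, C=5, D=8, H=2, L=6, O=3, Q=9, R=0, T=7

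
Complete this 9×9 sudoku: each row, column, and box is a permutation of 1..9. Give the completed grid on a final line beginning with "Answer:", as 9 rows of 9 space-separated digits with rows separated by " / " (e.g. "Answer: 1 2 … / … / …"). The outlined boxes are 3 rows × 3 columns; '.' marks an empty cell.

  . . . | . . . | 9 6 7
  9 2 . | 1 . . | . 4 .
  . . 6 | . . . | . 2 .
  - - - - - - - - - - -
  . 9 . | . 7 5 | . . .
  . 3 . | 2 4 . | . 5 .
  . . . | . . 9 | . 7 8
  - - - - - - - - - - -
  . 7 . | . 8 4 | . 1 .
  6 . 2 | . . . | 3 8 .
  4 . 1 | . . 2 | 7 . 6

Step 1. [r8c2∈{5}] only 5 remains possible at r8c2. So r8c2=5.
Step 2. [r6c2∈{1,4,6}] col 2 places 6 nowhere but r6c2, so r6c2=6.
Step 3. [r6c4∈{3}] nothing but 3 survives at r6c4 ⇒ r6c4=3.
Step 4. [r9c5∈{3,5,9}] row 9 places 3 nowhere but r9c5 ⇒ r9c5=3.
Step 5. [r6c5∈{1}] only 1 remains possible at r6c5 ⇒ r6c5=1.
Step 6. [r8c5∈{9}] only 9 remains possible at r8c5. So r8c5=9.
Step 7. [r3c5∈{5}] r3c5 has the single candidate 5, so r3c5=5.
Step 8. [r3c4∈{4,7,8,9}] r3c4 is the only open cell in row 3 admitting 9, so r3c4=9.
Step 9. [r3c2∈{1,4,8}] r3c2 is the only open cell in row 3 admitting 4. So r3c2=4.
Step 10. [r7c1∈{3}] r7c1 is down to just 3, so r7c1=3.
Step 11. [r1c2∈{1,8}] col 2 places 1 nowhere but r1c2. So r1c2=1.
Step 12. [r7c4∈{5,6}] 6 has one home in row 7: r7c4, so r7c4=6.
Step 13. [r4c4∈{8}] only 8 remains possible at r4c4, so r4c4=8.
Step 14. [r4c7∈{1,2,4,6}] row 4 places 6 nowhere but r4c7. So r4c7=6.
Step 15. [r5c7∈{1}] r5c7's peers cover all but 1. So r5c7=1.
Step 16. [r3c7∈{8}] r3c7 has the single candidate 8, so r3c7=8.
Step 17. [r3c1∈{7}] r3c1 is down to just 7, so r3c1=7.
Step 18. [r2c6∈{3,6,7,8}] 7 has one home in row 2: r2c6. So r2c6=7.
Step 19. [r2c3∈{3,5,8}] r2c3 is the only open cell in row 2 admitting 8. So r2c3=8.
Step 20. [r6c7∈{2,4}] in col 7, 4 fits only at r6c7. So r6c7=4.
Step 21. [r2c9∈{3,5}] r2c9 is the only open cell in row 2 admitting 3. So r2c9=3.
Step 22. [r7c9∈{2,5,9}] r7c9 is the only open cell in col 9 admitting 5 ⇒ r7c9=5.
Step 23. [r1c3∈{3,5}] 3 has one home in col 3: r1c3 ⇒ r1c3=3.
Step 24. [r6c1∈{2,5}] across row 6, 2 lands solely at r6c1. So r6c1=2.
Step 25. [r9c2∈{8}] r9c2 is down to just 8 ⇒ r9c2=8.
Step 26. [r2c7∈{5}] nothing but 5 survives at r2c7. So r2c7=5.
Step 27. [r8c9∈{4}] r8c9 is down to just 4 ⇒ r8c9=4.
Step 28. [r4c9∈{2}] r4c9's peers cover all but 2. So r4c9=2.
Step 29. [r6c3∈{5}] r6c3 has the single candidate 5 ⇒ r6c3=5.
Step 30. [r2c5∈{6}] nothing but 6 survives at r2c5, so r2c5=6.
Step 31. [r9c8∈{9}] only 9 remains possible at r9c8, so r9c8=9.
Step 32. [r8c4∈{7}] r8c4 has the single candidate 7, so r8c4=7.
Step 33. [r3c6∈{3}] nothing but 3 survives at r3c6, so r3c6=3.
Step 34. [r4c3∈{4}] r4c3's peers cover all but 4. So r4c3=4.
Step 35. [r5c1∈{8}] only 8 remains possible at r5c1. So r5c1=8.
Step 36. [r4c1∈{1}] r4c1 is down to just 1. So r4c1=1.
Step 37. [r3c9∈{1}] r3c9 is down to just 1, so r3c9=1.
Step 38. [r4c8∈{3}] r4c8 has the single candidate 3. So r4c8=3.
Step 39. [r8c6∈{1}] only 1 remains possible at r8c6. So r8c6=1.
Step 40. [r1c1∈{5}] r1c1 has the single candidate 5. So r1c1=5.
Step 41. [r5c3∈{7}] only 7 remains possible at r5c3. So r5c3=7.
Step 42. [r5c6∈{6}] r5c6's peers cover all but 6, so r5c6=6.
Step 43. [r7c7∈{2}] nothing but 2 survives at r7c7. So r7c7=2.
Step 44. [r1c4∈{4}] nothing but 4 survives at r1c4 ⇒ r1c4=4.
Step 45. [r1c5∈{2}] nothing but 2 survives at r1c5 ⇒ r1c5=2.
Step 46. [r9c4∈{5}] r9c4 has the single candidate 5 ⇒ r9c4=5.
Step 47. [r7c3∈{9}] r7c3 has the single candidate 9 ⇒ r7c3=9.
Step 48. [r1c6∈{8}] r1c6 is down to just 8 ⇒ r1c6=8.
Step 49. [r5c9∈{9}] only 9 remains possible at r5c9, so r5c9=9.

Answer: 5 1 3 4 2 8 9 6 7 / 9 2 8 1 6 7 5 4 3 / 7 4 6 9 5 3 8 2 1 / 1 9 4 8 7 5 6 3 2 / 8 3 7 2 4 6 1 5 9 / 2 6 5 3 1 9 4 7 8 / 3 7 9 6 8 4 2 1 5 / 6 5 2 7 9 1 3 8 4 / 4 8 1 5 3 2 7 9 6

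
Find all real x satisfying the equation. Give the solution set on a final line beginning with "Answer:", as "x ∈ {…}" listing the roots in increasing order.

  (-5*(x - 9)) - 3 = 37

Step 1. [(-5*(x - 9)) - 3 = 37] 3 comes off first (add 3), so sub: -5*(x - 9) = 40.
Step 2. [-5*(x - 9) = 40] divide by the outer -5 ⇒ div: x - 9 = -8.
Step 3. [x - 9 = -8] the outer -9 inverts by adding 9. So sub: x = 1.

Answer: x ∈ {1}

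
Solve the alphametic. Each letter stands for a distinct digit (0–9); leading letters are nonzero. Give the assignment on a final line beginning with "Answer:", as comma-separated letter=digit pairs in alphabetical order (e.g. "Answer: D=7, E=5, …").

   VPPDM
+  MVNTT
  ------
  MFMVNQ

Step 1. [col 1: M + T ≡ Q (mod 10)] no forcing yet in column 1 (carry-in 0); Q=6 is free and consistent — try it ⇒ Q=6.
Step 2. [col 1: M + T ≡ Q (mod 10)] column 1 (M + T ≡ Q (mod 10), carry-in 0) doesn't pin T yet; pick T=5 and continue ⇒ T=5.
Step 3. [col 1: M + T ≡ Q (mod 10)] column 1: given T=5, Q=6, carry-in 0, and digits 5,6 already taken and all letters distinct, M+T≡Q (mod 10) forces M=1 ⇒ M=1.
Step 4. [col 2: D + T ≡ N (mod 10)] D=9 is one option consistent with column 2 (D + T ≡ N (mod 10), carry-in 0) — take it, so D=9.
Step 5. [col 2: D + T ≡ N (mod 10)] column 2: given D=9, T=5, carry-in 0, and digits 1,5,6,9 already taken and all letters distinct, D+T≡N (mod 10) forces N=4. So N=4.
Step 6. [col 3: P + N ≡ V (mod 10)] V=8 is one option consistent with column 3 (P + N ≡ V (mod 10), carry-in 1) — take it, so V=8.
Step 7. [col 3: P + N ≡ V (mod 10)] from column 3 (N=4, V=8, carry-in 1, digits 1,4,5,6,8,9 already taken and all letters distinct): P must equal 3, so P=3.
Step 8. [col 5: V + M ≡ F (mod 10)] column 5 reads V+M+carry(1)=F with V=8, M=1; with digits 1,3,4,5,6,8,9 already taken and all letters distinct, the only value for F is 0. So F=0.

Answer: D=9, F=0, M=1, N=4, P=3, Q=6, T=5, V=8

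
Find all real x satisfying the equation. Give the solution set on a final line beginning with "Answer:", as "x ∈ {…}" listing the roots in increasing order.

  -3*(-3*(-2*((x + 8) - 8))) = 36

Step 1. [-3*(-3*(-2*((x + 8) - 8))) = 36] -3 out front; divide by -3, so div: -3*(-2*((x + 8) - 8)) = -12.
Step 2. [-3*(-2*((x + 8) - 8)) = -12] -3 out front; divide by -3 ⇒ div: -2*((x + 8) - 8) = 4.
Step 3. [-2*((x + 8) - 8) = 4] divide by the outer -2 ⇒ div: (x + 8) - 8 = -2.
Step 4. [(x + 8) - 8 = -2] peel the -8: add 8 from each side ⇒ sub: x + 8 = 6.
Step 5. [x + 8 = 6] peel the +8: subtract 8 from each side. So sub: x = -2.

Answer: x ∈ {-2}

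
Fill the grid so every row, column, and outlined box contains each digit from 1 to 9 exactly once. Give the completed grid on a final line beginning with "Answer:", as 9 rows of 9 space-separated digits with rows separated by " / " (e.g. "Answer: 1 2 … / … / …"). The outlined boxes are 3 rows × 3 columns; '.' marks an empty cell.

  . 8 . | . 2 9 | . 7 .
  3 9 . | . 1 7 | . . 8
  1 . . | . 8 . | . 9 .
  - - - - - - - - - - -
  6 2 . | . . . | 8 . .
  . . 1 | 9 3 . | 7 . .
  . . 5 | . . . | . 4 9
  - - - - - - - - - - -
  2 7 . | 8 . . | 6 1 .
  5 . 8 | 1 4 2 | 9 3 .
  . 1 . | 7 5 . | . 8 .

Step 1. [r1c1∈{4}] only 4 remains possible at r1c1. So r1c1=4.
Step 2. [r4c8∈{5}] r4c8's peers cover all but 5 ⇒ r4c8=5.
Step 3. [r1c3∈{6}] r1c3's peers cover all but 6. So r1c3=6.
Step 4. [r4c4∈{4}] nothing but 4 survives at r4c4, so r4c4=4.
Step 5. [r2c7∈{2,4,5}] in row 2, 4 fits only at r2c7. So r2c7=4.
Step 6. [r9c6∈{3,6}] r9c6 is the only open cell in row 9 admitting 6 ⇒ r9c6=6.
Step 7. [r4c3∈{3,7,9}] across row 4, 9 lands solely at r4c3 ⇒ r4c3=9.
Step 8. [r3c2∈{5}] only 5 remains possible at r3c2. So r3c2=5.
Step 9. [r1c7∈{1,3,5}] across col 7, 5 lands solely at r1c7 ⇒ r1c7=5.
Step 10. [r4c9∈{1,3}] across row 4, 3 lands solely at r4c9, so r4c9=3.
Step 11. [r9c7∈{2}] r9c7's peers cover all but 2. So r9c7=2.
Step 12. [r6c5∈{6,7}] 6 has one home in col 5: r6c5 ⇒ r6c5=6.
Step 13. [r3c7∈{3}] nothing but 3 survives at r3c7 ⇒ r3c7=3.
Step 14. [r9c9∈{4}] r9c9's peers cover all but 4 ⇒ r9c9=4.
Step 15. [r2c3∈{2}] nothing but 2 survives at r2c3 ⇒ r2c3=2.
Step 16. [r2c8∈{6}] only 6 remains possible at r2c8 ⇒ r2c8=6.
Step 17. [r5c1∈{8}] r5c1's peers cover all but 8 ⇒ r5c1=8.
Step 18. [r4c6∈{1}] r4c6 is down to just 1. So r4c6=1.
Step 19. [r3c9∈{2}] r3c9 has the single candidate 2. So r3c9=2.
Step 20. [r7c3∈{3,4}] across row 7, 4 lands solely at r7c3, so r7c3=4.
Step 21. [r6c7∈{1}] r6c7 is down to just 1 ⇒ r6c7=1.
Step 22. [r2c4∈{5}] r2c4 is down to just 5 ⇒ r2c4=5.
Step 23. [r6c1∈{7}] nothing but 7 survives at r6c1, so r6c1=7.
Step 24. [r5c9∈{6}] nothing but 6 survives at r5c9, so r5c9=6.
Step 25. [r5c8∈{2}] nothing but 2 survives at r5c8. So r5c8=2.
Step 26. [r6c4∈{2}] nothing but 2 survives at r6c4. So r6c4=2.
Step 27. [r8c9∈{7}] nothing but 7 survives at r8c9. So r8c9=7.
Step 28. [r3c3∈{7}] r3c3's peers cover all but 7, so r3c3=7.
Step 29. [r6c6∈{8}] r6c6's peers cover all but 8. So r6c6=8.
Step 30. [r8c2∈{6}] r8c2's peers cover all but 6. So r8c2=6.
Step 31. [r9c3∈{3}] r9c3 is down to just 3 ⇒ r9c3=3.
Step 32. [r7c5∈{9}] r7c5 is down to just 9 ⇒ r7c5=9.
Step 33. [r5c6∈{5}] only 5 remains possible at r5c6 ⇒ r5c6=5.
Step 34. [r1c4∈{3}] r1c4 has the single candidate 3 ⇒ r1c4=3.
Step 35. [r7c6∈{3}] nothing but 3 survives at r7c6. So r7c6=3.
Step 36. [r3c6∈{4}] r3c6's peers cover all but 4 ⇒ r3c6=4.
Step 37. [r9c1∈{9}] nothing but 9 survives at r9c1. So r9c1=9.
Step 38. [r4c5∈{7}] only 7 remains possible at r4c5. So r4c5=7.
Step 39. [r1c9∈{1}] r1c9 is down to just 1. So r1c9=1.
Step 40. [r3c4∈{6}] nothing but 6 survives at r3c4 ⇒ r3c4=6.
Step 41. [r7c9∈{5}] r7c9 is down to just 5, so r7c9=5.
Step 42. [r6c2∈{3}] r6c2 is down to just 3, so r6c2=3.
Step 43. [r5c2∈{4}] r5c2 is down to just 4, so r5c2=4.

Answer: 4 8 6 3 2 9 5 7 1 / 3 9 2 5 1 7 4 6 8 / 1 5 7 6 8 4 3 9 2 / 6 2 9 4 7 1 8 5 3 / 8 4 1 9 3 5 7 2 6 / 7 3 5 2 6 8 1 4 9 / 2 7 4 8 9 3 6 1 5 / 5 6 8 1 4 2 9 3 7 / 9 1 3 7 5 6 2 8 4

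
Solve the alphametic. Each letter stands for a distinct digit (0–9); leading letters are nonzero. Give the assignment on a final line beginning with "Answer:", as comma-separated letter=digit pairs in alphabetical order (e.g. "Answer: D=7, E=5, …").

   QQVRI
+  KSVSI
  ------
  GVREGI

Step 1. [col 1: I + I ≡ I (mod 10)] column 1 reads I+I+carry(0)=I with nothing yet; with all letters distinct, none taken yet, the only value for I is 0, so I=0.
Step 2. [col 2: R + S ≡ G (mod 10)] no forcing yet in column 2 (carry-in 0); R=7 is free and consistent — try it ⇒ R=7.
Step 3. [col 2: R + S ≡ G (mod 10)] column 2 (R + S ≡ G (mod 10), carry-in 0) doesn't pin S yet; pick S=4 and continue. So S=4.
Step 4. [col 2: R + S ≡ G (mod 10)] from column 2 (R=7, S=4, carry-in 0, digits 0,4,7 already taken and all letters distinct): G must equal 1, so G=1.
Step 5. [col 3: V + V ≡ E (mod 10)] E=5 is one option consistent with column 3 (V + V ≡ E (mod 10), carry-in 1) — take it. So E=5.
Step 6. [col 3: V + V ≡ E (mod 10)] from column 3 (E=5, carry-in 1, digits 0,1,4,5,7 already taken and all letters distinct): V must equal 2 ⇒ V=2.
Step 7. [col 4: Q + S ≡ R (mod 10)] from column 4 (S=4, R=7, carry-in 0, digits 0,1,2,4,5,7 already taken and all letters distinct): Q must equal 3 ⇒ Q=3.
Step 8. [col 5: Q + K ≡ V (mod 10)] column 5 reads Q+K+carry(0)=V with Q=3, V=2; with digits 0,1,2,3,4,5,7 already taken and all letters distinct, the only value for K is 9. So K=9.

Answer: E=5, G=1, I=0, K=9, Q=3, R=7, S=4, V=2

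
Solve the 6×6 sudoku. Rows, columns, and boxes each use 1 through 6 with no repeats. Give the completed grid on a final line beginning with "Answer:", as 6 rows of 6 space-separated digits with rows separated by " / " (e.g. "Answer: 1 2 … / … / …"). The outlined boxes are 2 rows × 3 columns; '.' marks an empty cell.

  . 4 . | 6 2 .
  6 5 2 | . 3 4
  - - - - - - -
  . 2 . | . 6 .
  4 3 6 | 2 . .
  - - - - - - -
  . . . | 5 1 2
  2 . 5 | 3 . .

Step 1. [r3c3∈{1}] nothing but 1 survives at r3c3, so r3c3=1.
Step 2. [r1c6∈{1,5}] r1c6 is the only open cell in row 1 admitting 5 ⇒ r1c6=5.
Step 3. [r1c3∈{3}] r1c3 is down to just 3. So r1c3=3.
Step 4. [r6c6∈{6}] r6c6's peers cover all but 6 ⇒ r6c6=6.
Step 5. [r3c6∈{3}] r3c6 is down to just 3. So r3c6=3.
Step 6. [r5c3∈{4}] nothing but 4 survives at r5c3, so r5c3=4.
Step 7. [r5c2∈{6}] r5c2's peers cover all but 6. So r5c2=6.
Step 8. [r4c6∈{1}] r4c6 has the single candidate 1. So r4c6=1.
Step 9. [r3c4∈{4}] only 4 remains possible at r3c4 ⇒ r3c4=4.
Step 10. [r4c5∈{5}] nothing but 5 survives at r4c5 ⇒ r4c5=5.
Step 11. [r6c5∈{4}] r6c5 has the single candidate 4, so r6c5=4.
Step 12. [r5c1∈{3}] r5c1 has the single candidate 3 ⇒ r5c1=3.
Step 13. [r6c2∈{1}] only 1 remains possible at r6c2, so r6c2=1.
Step 14. [r1c1∈{1}] r1c1's peers cover all but 1 ⇒ r1c1=1.
Step 15. [r3c1∈{5}] only 5 remains possible at r3c1, so r3c1=5.
Step 16. [r2c4∈{1}] r2c4 has the single candidate 1, so r2c4=1.

Answer: 1 4 3 6 2 5 / 6 5 2 1 3 4 / 5 2 1 4 6 3 / 4 3 6 2 5 1 / 3 6 4 5 1 2 / 2 1 5 3 4 6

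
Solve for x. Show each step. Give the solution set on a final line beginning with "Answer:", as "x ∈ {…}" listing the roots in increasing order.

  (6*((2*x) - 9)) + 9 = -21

Step 1. [(6*((2*x) - 9)) + 9 = -21] 9 comes off first (subtract 9) ⇒ sub: 6*((2*x) - 9) = -30.
Step 2. [6*((2*x) - 9) = -30] LHS = 6·(…); ÷6 both sides ⇒ div: (2*x) - 9 = -5.
Step 3. [(2*x) - 9 = -5] 9 comes off first (add 9), so sub: 2*x = 4.
Step 4. [2*x = 4] 2·(inner) — divide through by 2, so div: x = 2.

Answer: x ∈ {2}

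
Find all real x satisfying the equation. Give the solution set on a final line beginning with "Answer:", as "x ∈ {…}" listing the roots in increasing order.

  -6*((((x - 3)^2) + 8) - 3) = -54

Step 1. [-6*((((x - 3)^2) + 8) - 3) = -54] -6 out front; divide by -6. So div: (((x - 3)^2) + 8) - 3 = 9.
Step 2. [(((x - 3)^2) + 8) - 3 = 9] 3 comes off first (add 3) ⇒ sub: ((x - 3)^2) + 8 = 12.
Step 3. [((x - 3)^2) + 8 = 12] +8 is outermost — subtract 8 both sides. So sub: (x - 3)^2 = 4.
Step 4. [(x - 3)^2 = 4] LHS squared, RHS 4 ≥ 0: apply √ (±). So sqrt: x - 3 = 2 or -2.
Step 5. [x - 3 = 2 or -2] peel the -3: add 3 from each side. So sub: x = 5 or 1.

Answer: x ∈ {1, 5}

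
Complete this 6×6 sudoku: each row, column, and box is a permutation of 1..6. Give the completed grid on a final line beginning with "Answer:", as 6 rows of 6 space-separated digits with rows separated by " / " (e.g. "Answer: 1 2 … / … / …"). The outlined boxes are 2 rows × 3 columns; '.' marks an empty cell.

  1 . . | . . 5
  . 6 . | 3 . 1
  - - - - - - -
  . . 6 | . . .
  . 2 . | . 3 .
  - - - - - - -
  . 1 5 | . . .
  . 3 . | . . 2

Step 1. [r3c6∈{4}] only 4 remains possible at r3c6. So r3c6=4.
Step 2. [r6c3∈{4}] nothing but 4 survives at r6c3 ⇒ r6c3=4.
Step 3. [r2c1∈{2,4,5}] row 2 places 5 nowhere but r2c1 ⇒ r2c1=5.
Step 4. [r4c4∈{1,5,6}] in row 4, 5 fits only at r4c4. So r4c4=5.
Step 5. [r2c5∈{2,4}] across row 2, 4 lands solely at r2c5 ⇒ r2c5=4.
Step 6. [r5c5∈{6}] r5c5 is down to just 6. So r5c5=6.
Step 7. [r1c5∈{2}] r1c5 has the single candidate 2 ⇒ r1c5=2.
Step 8. [r6c4∈{1}] nothing but 1 survives at r6c4, so r6c4=1.
Step 9. [r5c6∈{3}] r5c6's peers cover all but 3, so r5c6=3.
Step 10. [r2c3∈{2}] r2c3 is down to just 2, so r2c3=2.
Step 11. [r1c2∈{4}] nothing but 4 survives at r1c2, so r1c2=4.
Step 12. [r3c4∈{2}] r3c4 has the single candidate 2, so r3c4=2.
Step 13. [r6c5∈{5}] only 5 remains possible at r6c5, so r6c5=5.
Step 14. [r3c5∈{1}] r3c5's peers cover all but 1. So r3c5=1.
Step 15. [r6c1∈{6}] nothing but 6 survives at r6c1, so r6c1=6.
Step 16. [r3c2∈{5}] only 5 remains possible at r3c2 ⇒ r3c2=5.
Step 17. [r3c1∈{3}] r3c1 is down to just 3. So r3c1=3.
Step 18. [r1c3∈{3}] r1c3 has the single candidate 3 ⇒ r1c3=3.
Step 19. [r5c1∈{2}] nothing but 2 survives at r5c1 ⇒ r5c1=2.
Step 20. [r4c3∈{1}] r4c3's peers cover all but 1. So r4c3=1.
Step 21. [r4c6∈{6}] nothing but 6 survives at r4c6 ⇒ r4c6=6.
Step 22. [r4c1∈{4}] r4c1 has the single candidate 4 ⇒ r4c1=4.
Step 23. [r1c4∈{6}] r1c4 has the single candidate 6, so r1c4=6.
Step 24. [r5c4∈{4}] r5c4 has the single candidate 4. So r5c4=4.

Answer: 1 4 3 6 2 5 / 5 6 2 3 4 1 / 3 5 6 2 1 4 / 4 2 1 5 3 6 / 2 1 5 4 6 3 / 6 3 4 1 5 2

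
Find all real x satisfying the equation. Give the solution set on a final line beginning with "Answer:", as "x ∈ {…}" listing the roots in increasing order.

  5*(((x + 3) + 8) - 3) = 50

Step 1. [5*(((x + 3) + 8) - 3) = 50] 5·(inner) — divide through by 5. So div: ((x + 3) + 8) - 3 = 10.
Step 2. [((x + 3) + 8) - 3 = 10] peel the -3: add 3 from each side. So sub: (x + 3) + 8 = 13.
Step 3. [(x + 3) + 8 = 13] +8 is outermost — subtract 8 both sides, so sub: x + 3 = 5.
Step 4. [x + 3 = 5] +3 is outermost — subtract 3 both sides ⇒ sub: x = 2.

Answer: x ∈ {2}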